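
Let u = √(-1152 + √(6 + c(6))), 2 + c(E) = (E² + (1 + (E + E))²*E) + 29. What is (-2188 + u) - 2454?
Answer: -4642 + I*√(1152 - 19*√3) ≈ -4642.0 + 33.453*I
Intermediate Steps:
c(E) = 27 + E² + E*(1 + 2*E)² (c(E) = -2 + ((E² + (1 + (E + E))²*E) + 29) = -2 + ((E² + (1 + 2*E)²*E) + 29) = -2 + ((E² + E*(1 + 2*E)²) + 29) = -2 + (29 + E² + E*(1 + 2*E)²) = 27 + E² + E*(1 + 2*E)²)
u = √(-1152 + 19*√3) (u = √(-1152 + √(6 + (27 + 6² + 6*(1 + 2*6)²))) = √(-1152 + √(6 + (27 + 36 + 6*(1 + 12)²))) = √(-1152 + √(6 + (27 + 36 + 6*13²))) = √(-1152 + √(6 + (27 + 36 + 6*169))) = √(-1152 + √(6 + (27 + 36 + 1014))) = √(-1152 + √(6 + 1077)) = √(-1152 + √1083) = √(-1152 + 19*√3) ≈ 33.453*I)
(-2188 + u) - 2454 = (-2188 + √(-1152 + 19*√3)) - 2454 = -4642 + √(-1152 + 19*√3)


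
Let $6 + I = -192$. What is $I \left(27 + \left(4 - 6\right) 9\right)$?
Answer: $-1782$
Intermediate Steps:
$I = -198$ ($I = -6 - 192 = -198$)
$I \left(27 + \left(4 - 6\right) 9\right) = - 198 \left(27 + \left(4 - 6\right) 9\right) = - 198 \left(27 - 18\right) = \left(-198\right) 9 = -1782$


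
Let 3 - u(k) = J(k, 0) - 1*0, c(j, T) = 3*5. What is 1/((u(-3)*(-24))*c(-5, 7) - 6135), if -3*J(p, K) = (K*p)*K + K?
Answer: -1/7215 ≈ -0.00013860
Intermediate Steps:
J(p, K) = -K/3 - p*K²/3 (J(p, K) = -((K*p)*K + K)/3 = -(p*K² + K)/3 = -(K + p*K²)/3 = -K/3 - p*K²/3)
c(j, T) = 15
u(k) = 3 (u(k) = 3 - (-⅓*0*(1 + 0*k) - 1*0) = 3 - (-⅓*0*(1 + 0) + 0) = 3 - (-⅓*0*1 + 0) = 3 - (0 + 0) = 3 - 1*0 = 3 + 0 = 3)
1/((u(-3)*(-24))*c(-5, 7) - 6135) = 1/((3*(-24))*15 - 6135) = 1/(-72*15 - 6135) = 1/(-1080 - 6135) = 1/(-7215) = -1/7215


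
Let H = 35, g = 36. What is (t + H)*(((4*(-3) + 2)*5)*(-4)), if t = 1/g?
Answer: 63050/9 ≈ 7005.6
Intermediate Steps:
t = 1/36 ≈ 0.027778
(t + H)*(((4*(-3) + 2)*5)*(-4)) = (1/36 + 35)*(((4*(-3) + 2)*5)*(-4)) = 1261*(((-12 + 2)*5)*(-4))/36 = 1261*(-10*5*(-4))/36 = 1261*(-50*(-4))/36 = (1261/36)*200 = 63050/9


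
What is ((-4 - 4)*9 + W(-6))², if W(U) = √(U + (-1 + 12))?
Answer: (72 - √5)² ≈ 4867.0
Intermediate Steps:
W(U) = √(11 + U) (W(U) = √(U + 11) = √(11 + U))
((-4 - 4)*9 + W(-6))² = ((-4 - 4)*9 + √(11 - 6))² = (-8*9 + √5)² = (-72 + √5)²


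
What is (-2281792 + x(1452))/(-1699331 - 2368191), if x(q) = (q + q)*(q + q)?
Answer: -3075712/2033761 ≈ -1.5123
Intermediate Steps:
x(q) = 4*q² (x(q) = (2*q)*(2*q) = 4*q²)
(-2281792 + x(1452))/(-1699331 - 2368191) = (-2281792 + 4*1452²)/(-1699331 - 2368191) = (-2281792 + 4*2108304)/(-4067522) = (-2281792 + 8433216)*(-1/4067522) = 6151424*(-1/4067522) = -3075712/2033761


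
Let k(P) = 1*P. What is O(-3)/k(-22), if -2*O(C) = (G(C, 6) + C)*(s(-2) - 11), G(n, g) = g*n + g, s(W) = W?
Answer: 195/44 ≈ 4.4318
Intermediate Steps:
k(P) = P
G(n, g) = g + g*n
O(C) = 39 + 91*C/2 (O(C) = -(6*(1 + C) + C)*(-2 - 11)/2 = -((6 + 6*C) + C)*(-13)/2 = -(6 + 7*C)*(-13)/2 = -(-78 - 91*C)/2 = 39 + 91*C/2)
O(-3)/k(-22) = (39 + (91/2)*(-3))/(-22) = (39 - 273/2)*(-1/22) = -195/2*(-1/22) = 195/44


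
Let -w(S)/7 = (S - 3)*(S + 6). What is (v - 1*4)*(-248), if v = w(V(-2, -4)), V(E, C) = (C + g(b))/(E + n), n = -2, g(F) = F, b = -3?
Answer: -31651/2 ≈ -15826.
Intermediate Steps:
V(E, C) = (-3 + C)/(-2 + E) (V(E, C) = (C - 3)/(E - 2) = (-3 + C)/(-2 + E))
w(S) = -7*(-3 + S)*(6 + S) (w(S) = -7*(S - 3)*(S + 6) = -7*(-3 + S)*(6 + S))
v = 1085/16 (v = 126 - 21*(-3 - 4)/(-2 - 2) - 7*(-3 - 4)²/(-2 - 2)² = 126 - 21*(-7)/(-4) - 7*(-7/(-4))² = 126 - (-21)*(-7)/4 - 7*(-¼*(-7))² = 126 - 21*7/4 - 7*(7/4)² = 126 - 147/4 - 7*49/16 = 126 - 147/4 - 343/16 = 1085/16 ≈ 67.813)
(v - 1*4)*(-248) = (1085/16 - 1*4)*(-248) = (1085/16 - 4)*(-248) = (1021/16)*(-248) = -31651/2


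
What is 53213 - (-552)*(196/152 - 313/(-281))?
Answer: 291187195/5339 ≈ 54540.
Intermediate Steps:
53213 - (-552)*(196/152 - 313/(-281)) = 53213 - (-552)*(196*(1/152) - 313*(-1/281)) = 53213 - (-552)*(49/38 + 313/281) = 53213 - (-552)*25663/10678 = 53213 - 1*(-7082988/5339) = 53213 + 7082988/5339 = 291187195/5339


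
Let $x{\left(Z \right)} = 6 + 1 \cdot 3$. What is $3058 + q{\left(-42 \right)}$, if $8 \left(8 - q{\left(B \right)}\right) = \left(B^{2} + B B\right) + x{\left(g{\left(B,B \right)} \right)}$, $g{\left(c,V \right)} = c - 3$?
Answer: $\frac{20991}{8} \approx 2623.9$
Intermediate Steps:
$g{\left(c,V \right)} = -3 + c$
$x{\left(Z \right)} = 9$ ($x{\left(Z \right)} = 6 + 3 = 9$)
$q{\left(B \right)} = \frac{55}{8} - \frac{B^{2}}{4}$ ($q{\left(B \right)} = 8 - \frac{\left(B^{2} + B B\right) + 9}{8} = 8 - \frac{\left(B^{2} + B^{2}\right) + 9}{8} = 8 - \frac{2 B^{2} + 9}{8} = 8 - \frac{9 + 2 B^{2}}{8} = 8 - \left(\frac{9}{8} + \frac{B^{2}}{4}\right) = \frac{55}{8} - \frac{B^{2}}{4}$)
$3058 + q{\left(-42 \right)} = 3058 + \left(\frac{55}{8} - \frac{\left(-42\right)^{2}}{4}\right) = 3058 + \left(\frac{55}{8} - 441\right) = 3058 - \frac{3473}{8} = \frac{20991}{8}$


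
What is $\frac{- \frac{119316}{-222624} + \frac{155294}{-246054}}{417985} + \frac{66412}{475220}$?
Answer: $\frac{1055957568887151367}{7556058748310684280} \approx 0.13975$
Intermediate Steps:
$\frac{- \frac{119316}{-222624} + \frac{155294}{-246054}}{417985} + \frac{66412}{475220} = \left(\left(-119316\right) \left(- \frac{1}{222624}\right) + 155294 \left(- \frac{1}{246054}\right)\right) \frac{1}{417985} + 66412 \cdot \frac{1}{475220} = \left(\frac{9943}{18552} - \frac{77647}{123027}\right) \frac{1}{417985} + \frac{16603}{118805} = \left(- \frac{72416561}{760798968}\right) \frac{1}{417985} + \frac{16603}{118805} = - \frac{72416561}{318002556639480} + \frac{16603}{118805} = \frac{1055957568887151367}{7556058748310684280}$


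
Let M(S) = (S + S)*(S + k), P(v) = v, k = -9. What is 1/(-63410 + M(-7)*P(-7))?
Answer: -1/64978 ≈ -1.5390e-5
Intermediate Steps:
M(S) = 2*S*(-9 + S) (M(S) = (S + S)*(S - 9) = (2*S)*(-9 + S) = 2*S*(-9 + S))
1/(-63410 + M(-7)*P(-7)) = 1/(-63410 + (2*(-7)*(-9 - 7))*(-7)) = 1/(-63410 + (2*(-7)*(-16))*(-7)) = 1/(-63410 + 224*(-7)) = 1/(-63410 - 1568) = 1/(-64978) = -1/64978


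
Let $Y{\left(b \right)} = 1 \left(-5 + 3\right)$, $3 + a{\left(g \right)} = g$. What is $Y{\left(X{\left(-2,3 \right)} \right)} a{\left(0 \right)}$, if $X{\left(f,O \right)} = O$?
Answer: $6$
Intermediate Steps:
$a{\left(g \right)} = -3 + g$
$Y{\left(b \right)} = -2$ ($Y{\left(b \right)} = 1 \left(-2\right) = -2$)
$Y{\left(X{\left(-2,3 \right)} \right)} a{\left(0 \right)} = - 2 \left(-3 + 0\right) = \left(-2\right) \left(-3\right) = 6$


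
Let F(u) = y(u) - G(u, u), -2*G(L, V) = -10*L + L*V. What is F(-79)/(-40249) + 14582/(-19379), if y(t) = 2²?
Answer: -1310230617/1559970742 ≈ -0.83991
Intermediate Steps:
G(L, V) = 5*L - L*V/2 (G(L, V) = -(-10*L + L*V)/2 = 5*L - L*V/2)
y(t) = 4
F(u) = 4 - u*(10 - u)/2
F(-79)/(-40249) + 14582/(-19379) = (4 + (½)*(-79)*(-10 - 79))/(-40249) + 14582/(-19379) = (4 + (½)*(-79)*(-89))*(-1/40249) + 14582*(-1/19379) = (4 + 7031/2)*(-1/40249) - 14582/19379 = (7039/2)*(-1/40249) - 14582/19379 = -7039/80498 - 14582/19379 = -1310230617/1559970742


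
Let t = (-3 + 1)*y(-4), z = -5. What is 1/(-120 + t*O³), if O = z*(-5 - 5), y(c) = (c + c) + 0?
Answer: 1/1999880 ≈ 5.0003e-7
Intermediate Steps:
y(c) = 2*c (y(c) = 2*c + 0 = 2*c)
O = 50 (O = -5*(-5 - 5) = -5*(-10) = 50)
t = 16 (t = (-3 + 1)*(2*(-4)) = -2*(-8) = 16)
1/(-120 + t*O³) = 1/(-120 + 16*50³) = 1/(-120 + 16*125000) = 1/(-120 + 2000000) = 1/1999880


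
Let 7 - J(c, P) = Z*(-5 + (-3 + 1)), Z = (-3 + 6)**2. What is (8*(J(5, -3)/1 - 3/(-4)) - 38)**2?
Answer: 278784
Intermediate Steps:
Z = 9 (Z = 3**2 = 9)
J(c, P) = 70 (J(c, P) = 7 - 9*(-5 + (-3 + 1)) = 7 - 9*(-5 - 2) = 7 - 9*(-7) = 7 - 1*(-63) = 7 + 63 = 70)
(8*(J(5, -3)/1 - 3/(-4)) - 38)**2 = (8*(70/1 - 3/(-4)) - 38)**2 = (8*(70*1 - 3*(-1/4)) - 38)**2 = (8*(70 + 3/4) - 38)**2 = (8*(283/4) - 38)**2 = (566 - 38)**2 = 528**2 = 278784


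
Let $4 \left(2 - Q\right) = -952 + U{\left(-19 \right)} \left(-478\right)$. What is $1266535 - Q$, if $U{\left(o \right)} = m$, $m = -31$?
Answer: $\frac{2539999}{2} \approx 1.27 \cdot 10^{6}$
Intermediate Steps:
$U{\left(o \right)} = -31$
$Q = - \frac{6929}{2}$ ($Q = 2 - \frac{-952 - -14818}{4} = 2 - \frac{-952 + 14818}{4} = 2 - \frac{6933}{2} = - \frac{6929}{2} \approx -3464.5$)
$1266535 - Q = 1266535 - - \frac{6929}{2} = 1266535 + \frac{6929}{2} = \frac{2539999}{2}$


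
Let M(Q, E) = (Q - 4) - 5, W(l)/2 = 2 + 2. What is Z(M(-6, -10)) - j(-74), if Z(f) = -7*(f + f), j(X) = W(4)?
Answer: 202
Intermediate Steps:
W(l) = 8 (W(l) = 2*(2 + 2) = 2*4 = 8)
j(X) = 8
M(Q, E) = -9 + Q (M(Q, E) = (-4 + Q) - 5 = -9 + Q)
Z(f) = -14*f
Z(M(-6, -10)) - j(-74) = -14*(-9 - 6) - 1*8 = -14*(-15) - 8 = 210 - 8 = 202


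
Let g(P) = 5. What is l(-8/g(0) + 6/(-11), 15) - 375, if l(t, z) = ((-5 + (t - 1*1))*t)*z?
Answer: -68283/605 ≈ -112.86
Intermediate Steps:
l(t, z) = t*z*(-6 + t) (l(t, z) = ((-5 + (t - 1))*t)*z = ((-5 + (-1 + t))*t)*z = ((-6 + t)*t)*z = (t*(-6 + t))*z = t*z*(-6 + t))
l(-8/g(0) + 6/(-11), 15) - 375 = (-8/5 + 6/(-11))*15*(-6 + (-8/5 + 6/(-11))) - 375 = (-8*⅕ + 6*(-1/11))*15*(-6 + (-8*⅕ + 6*(-1/11))) - 375 = (-8/5 - 6/11)*15*(-6 + (-8/5 - 6/11)) - 375 = -118/55*15*(-6 - 118/55) - 375 = -118/55*15*(-448/55) - 375 = 158592/605 - 375 = -68283/605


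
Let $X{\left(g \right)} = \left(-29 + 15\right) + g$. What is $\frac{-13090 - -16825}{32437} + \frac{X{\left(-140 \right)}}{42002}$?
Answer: $\frac{75941086}{681209437} \approx 0.11148$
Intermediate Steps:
$X{\left(g \right)} = -14 + g$
$\frac{-13090 - -16825}{32437} + \frac{X{\left(-140 \right)}}{42002} = \frac{-13090 - -16825}{32437} + \frac{-14 - 140}{42002} = \left(-13090 + 16825\right) \frac{1}{32437} - \frac{77}{21001} = 3735 \cdot \frac{1}{32437} - \frac{77}{21001} = \frac{3735}{32437} - \frac{77}{21001} = \frac{75941086}{681209437}$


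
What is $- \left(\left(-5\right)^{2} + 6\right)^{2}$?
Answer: $-961$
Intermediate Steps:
$- \left(\left(-5\right)^{2} + 6\right)^{2} = - \left(25 + 6\right)^{2} = - 31^{2} = \left(-1\right) 961 = -961$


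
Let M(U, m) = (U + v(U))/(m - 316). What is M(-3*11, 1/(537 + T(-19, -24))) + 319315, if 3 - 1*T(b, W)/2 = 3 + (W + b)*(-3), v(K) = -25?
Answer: 28151784527/88163 ≈ 3.1932e+5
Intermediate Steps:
T(b, W) = 6*W + 6*b (T(b, W) = 6 - 2*(3 + (W + b)*(-3)) = 6 - 2*(3 + (-3*W - 3*b)) = 6 - 2*(3 - 3*W - 3*b) = 6 + (-6 + 6*W + 6*b) = 6*W + 6*b)
M(U, m) = (-25 + U)/(-316 + m) (M(U, m) = (U - 25)/(m - 316) = (-25 + U)/(-316 + m))
M(-3*11, 1/(537 + T(-19, -24))) + 319315 = (-25 - 3*11)/(-316 + 1/(537 + (6*(-24) + 6*(-19)))) + 319315 = (-25 - 33)/(-316 + 1/(537 + (-144 - 114))) + 319315 = -58/(-316 + 1/(537 - 258)) + 319315 = -58/(-316 + 1/279) + 319315 = -58/(-88163/279) + 319315 = -279/88163*(-58) + 319315 = 16182/88163 + 319315 = 28151784527/88163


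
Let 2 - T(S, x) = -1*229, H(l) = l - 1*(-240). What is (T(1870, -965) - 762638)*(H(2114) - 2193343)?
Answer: 1670425350523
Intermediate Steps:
H(l) = 240 + l (H(l) = l + 240 = 240 + l)
T(S, x) = 231 (T(S, x) = 2 - (-1)*229 = 2 - 1*(-229) = 2 + 229 = 231)
(T(1870, -965) - 762638)*(H(2114) - 2193343) = (231 - 762638)*((240 + 2114) - 2193343) = -762407*(2354 - 2193343) = -762407*(-2190989) = 1670425350523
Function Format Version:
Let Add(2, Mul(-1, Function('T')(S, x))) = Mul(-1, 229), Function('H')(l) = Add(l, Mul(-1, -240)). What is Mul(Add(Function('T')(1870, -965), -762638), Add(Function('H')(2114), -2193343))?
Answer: 1670425350523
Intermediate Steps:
Function('H')(l) = Add(240, l) (Function('H')(l) = Add(l, 240) = Add(240, l))
Function('T')(S, x) = 231 (Function('T')(S, x) = Add(2, Mul(-1, Mul(-1, 229))) = Add(2, Mul(-1, -229)) = Add(2, 229) = 231)
Mul(Add(Function('T')(1870, -965), -762638), Add(Function('H')(2114), -2193343)) = Mul(Add(231, -762638), Add(Add(240, 2114), -2193343)) = Mul(-762407, Add(2354, -2193343)) = Mul(-762407, -2190989) = 1670425350523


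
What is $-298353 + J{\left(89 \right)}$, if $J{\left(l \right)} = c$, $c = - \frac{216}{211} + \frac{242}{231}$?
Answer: $- \frac{1322002037}{4431} \approx -2.9835 \cdot 10^{5}$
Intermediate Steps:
$c = \frac{106}{4431}$ ($c = \left(-216\right) \frac{1}{211} + 242 \cdot \frac{1}{231} = - \frac{216}{211} + \frac{22}{21} = \frac{106}{4431} \approx 0.023922$)
$J{\left(l \right)} = \frac{106}{4431}$
$-298353 + J{\left(89 \right)} = -298353 + \frac{106}{4431} = - \frac{1322002037}{4431}$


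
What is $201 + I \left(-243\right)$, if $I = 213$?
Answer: $-51558$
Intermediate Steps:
$201 + I \left(-243\right) = 201 + 213 \left(-243\right) = 201 - 51759 = -51558$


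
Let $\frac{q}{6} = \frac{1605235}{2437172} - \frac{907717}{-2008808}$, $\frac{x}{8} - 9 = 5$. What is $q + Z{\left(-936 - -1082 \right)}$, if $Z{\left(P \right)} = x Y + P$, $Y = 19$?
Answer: $\frac{1395711819694581}{611976326372} \approx 2280.7$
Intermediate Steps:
$x = 112$ ($x = 72 + 8 \cdot 5 = 72 + 40 = 112$)
$Z{\left(P \right)} = 2128 + P$ ($Z{\left(P \right)} = 112 \cdot 19 + P = 2128 + P$)
$q = \frac{4077653524653}{611976326372}$ ($q = 6 \left(\frac{1605235}{2437172} - \frac{907717}{-2008808}\right) = 6 \left(1605235 \cdot \frac{1}{2437172} - - \frac{907717}{2008808}\right) = 6 \left(\frac{1605235}{2437172} + \frac{907717}{2008808}\right) = 6 \cdot \frac{1359217841551}{1223952652744} = \frac{4077653524653}{611976326372} \approx 6.6631$)
$q + Z{\left(-936 - -1082 \right)} = \frac{4077653524653}{611976326372} + \left(2128 - -146\right) = \frac{4077653524653}{611976326372} + \left(2128 + \left(-936 + 1082\right)\right) = \frac{4077653524653}{611976326372} + \left(2128 + 146\right) = \frac{4077653524653}{611976326372} + 2274 = \frac{1395711819694581}{611976326372}$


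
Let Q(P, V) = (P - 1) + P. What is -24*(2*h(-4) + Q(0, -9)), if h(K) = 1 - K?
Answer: -216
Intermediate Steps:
Q(P, V) = -1 + 2*P (Q(P, V) = (-1 + P) + P = -1 + 2*P)
-24*(2*h(-4) + Q(0, -9)) = -24*(2*(1 - 1*(-4)) + (-1 + 2*0)) = -24*(2*(1 + 4) + (-1 + 0)) = -24*(2*5 - 1) = -24*(10 - 1) = -24*9 = -216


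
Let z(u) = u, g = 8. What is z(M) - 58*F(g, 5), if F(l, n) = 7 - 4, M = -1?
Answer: -175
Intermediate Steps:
F(l, n) = 3
z(M) - 58*F(g, 5) = -1 - 58*3 = -1 - 174 = -175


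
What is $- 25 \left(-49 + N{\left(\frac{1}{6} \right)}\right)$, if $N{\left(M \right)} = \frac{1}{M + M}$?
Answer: $1150$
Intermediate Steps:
$N{\left(M \right)} = \frac{1}{2 M}$
$- 25 \left(-49 + N{\left(\frac{1}{6} \right)}\right) = - 25 \left(-49 + \frac{1}{2 \cdot \frac{1}{6}}\right) = - 25 \left(-49 + \frac{\frac{1}{\frac{1}{6}}}{2}\right) = - 25 \left(-49 + \frac{1}{2} \cdot 6\right) = - 25 \left(-49 + 3\right) = \left(-25\right) \left(-46\right) = 1150$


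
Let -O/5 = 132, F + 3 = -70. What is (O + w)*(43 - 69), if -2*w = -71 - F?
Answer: 17186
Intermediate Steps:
F = -73 (F = -3 - 70 = -73)
O = -660 (O = -5*132 = -660)
w = -1 (w = -(-71 - 1*(-73))/2 = -(-71 + 73)/2 = -½*2 = -1)
(O + w)*(43 - 69) = (-660 - 1)*(43 - 69) = -661*(-26) = 17186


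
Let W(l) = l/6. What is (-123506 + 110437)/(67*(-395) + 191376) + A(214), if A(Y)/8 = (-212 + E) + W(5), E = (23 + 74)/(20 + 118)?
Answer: -19159602097/11378859 ≈ -1683.8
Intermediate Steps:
E = 97/138 ≈ 0.70290
W(l) = l/6 (W(l) = l*(⅙) = l/6)
A(Y) = -116176/69 (A(Y) = 8*((-212 + 97/138) + (⅙)*5) = 8*(-29159/138 + ⅚) = 8*(-14522/69) = -116176/69)
(-123506 + 110437)/(67*(-395) + 191376) + A(214) = (-123506 + 110437)/(67*(-395) + 191376) - 116176/69 = -13069/(-26465 + 191376) - 116176/69 = -13069/164911 - 116176/69 = -19159602097/11378859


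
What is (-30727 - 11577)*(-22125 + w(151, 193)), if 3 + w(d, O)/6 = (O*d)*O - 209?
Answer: -1426668429888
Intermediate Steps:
w(d, O) = -1272 + 6*d*O**2 (w(d, O) = -18 + 6*((O*d)*O - 209) = -18 + 6*(d*O**2 - 209) = -18 + 6*(-209 + d*O**2) = -18 + (-1254 + 6*d*O**2) = -1272 + 6*d*O**2)
(-30727 - 11577)*(-22125 + w(151, 193)) = (-30727 - 11577)*(-22125 + (-1272 + 6*151*193**2)) = -42304*(-22125 + (-1272 + 6*151*37249)) = -42304*(-22125 + (-1272 + 33747594)) = -42304*(-22125 + 33746322) = -42304*33724197 = -1426668429888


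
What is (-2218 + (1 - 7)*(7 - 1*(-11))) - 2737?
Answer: -5063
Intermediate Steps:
(-2218 + (1 - 7)*(7 - 1*(-11))) - 2737 = (-2218 - 6*(7 + 11)) - 2737 = (-2218 - 6*18) - 2737 = (-2218 - 108) - 2737 = -2326 - 2737 = -5063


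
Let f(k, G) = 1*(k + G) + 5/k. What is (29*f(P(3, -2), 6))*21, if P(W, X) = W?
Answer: 6496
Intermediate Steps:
f(k, G) = G + k + 5/k (f(k, G) = 1*(G + k) + 5/k = (G + k) + 5/k = G + k + 5/k)
(29*f(P(3, -2), 6))*21 = (29*(6 + 3 + 5/3))*21 = (29*(32/3))*21 = (928/3)*21 = 6496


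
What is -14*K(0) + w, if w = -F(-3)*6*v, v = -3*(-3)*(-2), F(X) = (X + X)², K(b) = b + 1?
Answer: 3874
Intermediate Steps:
K(b) = 1 + b
F(X) = 4*X² (F(X) = (2*X)² = 4*X²)
v = -18 (v = 9*(-2) = -18)
w = 3888 (w = -(4*(-3)²)*6*(-18) = -(4*9)*6*(-18) = -36*6*(-18) = -216*(-18) = -1*(-3888) = 3888)
-14*K(0) + w = -14*(1 + 0) + 3888 = -14*1 + 3888 = -14 + 3888 = 3874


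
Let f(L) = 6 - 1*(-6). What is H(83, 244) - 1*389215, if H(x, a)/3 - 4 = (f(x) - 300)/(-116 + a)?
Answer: -1556839/4 ≈ -3.8921e+5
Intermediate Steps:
f(L) = 12 (f(L) = 6 + 6 = 12)
H(x, a) = 12 - 864/(-116 + a) (H(x, a) = 12 + 3*((12 - 300)/(-116 + a)) = 12 + 3*(-288/(-116 + a)) = 12 - 864/(-116 + a))
H(83, 244) - 1*389215 = 12*(-188 + 244)/(-116 + 244) - 1*389215 = 12*56/128 - 389215 = 12*(1/128)*56 - 389215 = 21/4 - 389215 = -1556839/4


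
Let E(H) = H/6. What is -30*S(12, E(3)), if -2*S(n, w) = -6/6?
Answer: -15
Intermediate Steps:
E(H) = H/6 (E(H) = H*(⅙) = H/6)
S(n, w) = ½ (S(n, w) = -(-3)/6 = -½*(-1) = ½)
-30*S(12, E(3)) = -30*½ = -15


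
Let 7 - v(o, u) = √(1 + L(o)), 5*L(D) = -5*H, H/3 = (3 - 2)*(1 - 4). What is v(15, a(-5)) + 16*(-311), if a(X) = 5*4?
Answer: -4969 - √10 ≈ -4972.2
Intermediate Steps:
a(X) = 20
H = -9 (H = 3*((3 - 2)*(1 - 4)) = 3*(1*(-3)) = 3*(-3) = -9)
L(D) = 9 (L(D) = (-5*(-9))/5 = (⅕)*45 = 9)
v(o, u) = 7 - √10 (v(o, u) = 7 - √(1 + 9) = 7 - √10)
v(15, a(-5)) + 16*(-311) = (7 - √10) + 16*(-311) = (7 - √10) - 4976 = -4969 - √10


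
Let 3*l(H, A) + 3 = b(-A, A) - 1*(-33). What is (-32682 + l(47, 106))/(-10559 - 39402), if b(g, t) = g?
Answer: 98122/149883 ≈ 0.65466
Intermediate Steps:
l(H, A) = 10 - A/3 (l(H, A) = -1 + (-A - 1*(-33))/3 = -1 + (-A + 33)/3 = -1 + (33 - A)/3 = -1 + (11 - A/3) = 10 - A/3)
(-32682 + l(47, 106))/(-10559 - 39402) = (-32682 + (10 - ⅓*106))/(-10559 - 39402) = (-32682 + (10 - 106/3))/(-49961) = (-32682 - 76/3)*(-1/49961) = -98122/3*(-1/49961) = 98122/149883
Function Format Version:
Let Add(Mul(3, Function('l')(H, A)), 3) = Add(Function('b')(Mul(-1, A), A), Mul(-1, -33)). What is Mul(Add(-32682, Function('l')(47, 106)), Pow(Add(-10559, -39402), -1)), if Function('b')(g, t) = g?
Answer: Rational(98122, 149883) ≈ 0.65466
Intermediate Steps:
Function('l')(H, A) = Add(10, Mul(Rational(-1, 3), A)) (Function('l')(H, A) = Add(-1, Mul(Rational(1, 3), Add(Mul(-1, A), Mul(-1, -33)))) = Add(-1, Mul(Rational(1, 3), Add(Mul(-1, A), 33))) = Add(-1, Mul(Rational(1, 3), Add(33, Mul(-1, A)))) = Add(-1, Add(11, Mul(Rational(-1, 3), A))) = Add(10, Mul(Rational(-1, 3), A)))
Mul(Add(-32682, Function('l')(47, 106)), Pow(Add(-10559, -39402), -1)) = Mul(Add(-32682, Add(10, Mul(Rational(-1, 3), 106))), Pow(Add(-10559, -39402), -1)) = Mul(Add(-32682, Add(10, Rational(-106, 3))), Pow(-49961, -1)) = Mul(Add(-32682, Rational(-76, 3)), Rational(-1, 49961)) = Mul(Rational(-98122, 3), Rational(-1, 49961)) = Rational(98122, 149883)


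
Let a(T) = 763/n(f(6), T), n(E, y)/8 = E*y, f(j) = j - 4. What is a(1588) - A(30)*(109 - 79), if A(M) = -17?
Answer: 12958843/25408 ≈ 510.03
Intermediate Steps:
f(j) = -4 + j
n(E, y) = 8*E*y (n(E, y) = 8*(E*y) = 8*E*y)
a(T) = 763/(16*T) (a(T) = 763/((8*(-4 + 6)*T)) = 763/((8*2*T)) = 763/((16*T)) = 763*(1/(16*T)) = 763/(16*T))
a(1588) - A(30)*(109 - 79) = (763/16)/1588 - (-17)*(109 - 79) = (763/16)*(1/1588) - (-17)*30 = 763/25408 - 1*(-510) = 763/25408 + 510 = 12958843/25408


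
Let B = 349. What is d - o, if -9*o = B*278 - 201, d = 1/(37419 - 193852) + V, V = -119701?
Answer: -153380679313/1407897 ≈ -1.0894e+5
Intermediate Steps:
d = -18725186534/156433 (d = 1/(37419 - 193852) - 119701 = 1/(-156433) - 119701 = -1/156433 - 119701 = -18725186534/156433 ≈ -1.1970e+5)
o = -96821/9 (o = -(349*278 - 201)/9 = -(97022 - 201)/9 = -⅑*96821 = -96821/9 ≈ -10758.)
d - o = -18725186534/156433 - 1*(-96821/9) = -18725186534/156433 + 96821/9 = -153380679313/1407897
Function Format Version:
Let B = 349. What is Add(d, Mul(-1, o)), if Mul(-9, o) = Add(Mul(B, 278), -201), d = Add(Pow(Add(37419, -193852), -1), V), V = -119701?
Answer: Rational(-153380679313, 1407897) ≈ -1.0894e+5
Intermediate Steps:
d = Rational(-18725186534, 156433) (d = Add(Pow(Add(37419, -193852), -1), -119701) = Add(Pow(-156433, -1), -119701) = Add(Rational(-1, 156433), -119701) = Rational(-18725186534, 156433) ≈ -1.1970e+5)
o = Rational(-96821, 9) (o = Mul(Rational(-1, 9), Add(Mul(349, 278), -201)) = Mul(Rational(-1, 9), Add(97022, -201)) = Mul(Rational(-1, 9), 96821) = Rational(-96821, 9) ≈ -10758.)
Add(d, Mul(-1, o)) = Add(Rational(-18725186534, 156433), Mul(-1, Rational(-96821, 9))) = Add(Rational(-18725186534, 156433), Rational(96821, 9)) = Rational(-153380679313, 1407897)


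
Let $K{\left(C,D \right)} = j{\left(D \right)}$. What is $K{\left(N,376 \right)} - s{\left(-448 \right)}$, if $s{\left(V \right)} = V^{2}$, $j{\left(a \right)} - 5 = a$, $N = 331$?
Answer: $-200323$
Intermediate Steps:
$j{\left(a \right)} = 5 + a$
$K{\left(C,D \right)} = 5 + D$
$K{\left(N,376 \right)} - s{\left(-448 \right)} = \left(5 + 376\right) - \left(-448\right)^{2} = 381 - 200704 = -200323$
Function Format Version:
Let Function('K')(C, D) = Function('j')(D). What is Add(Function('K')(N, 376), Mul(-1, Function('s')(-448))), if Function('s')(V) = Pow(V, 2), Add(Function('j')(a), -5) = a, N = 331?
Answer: -200323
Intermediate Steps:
Function('j')(a) = Add(5, a)
Function('K')(C, D) = Add(5, D)
Add(Function('K')(N, 376), Mul(-1, Function('s')(-448))) = Add(Add(5, 376), Mul(-1, Pow(-448, 2))) = Add(381, Mul(-1, 200704)) = Add(381, -200704) = -200323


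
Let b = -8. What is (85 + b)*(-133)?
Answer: -10241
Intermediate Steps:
(85 + b)*(-133) = (85 - 8)*(-133) = 77*(-133) = -10241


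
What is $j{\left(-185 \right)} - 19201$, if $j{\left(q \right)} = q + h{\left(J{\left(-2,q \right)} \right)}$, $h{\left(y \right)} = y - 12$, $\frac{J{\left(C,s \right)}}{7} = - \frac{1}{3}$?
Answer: $- \frac{58201}{3} \approx -19400.0$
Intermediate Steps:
$J{\left(C,s \right)} = - \frac{7}{3}$ ($J{\left(C,s \right)} = 7 \left(- \frac{1}{3}\right) = - \frac{7}{3}$)
$h{\left(y \right)} = -12 + y$ ($h{\left(y \right)} = y - 12 = -12 + y$)
$j{\left(q \right)} = - \frac{43}{3} + q$ ($j{\left(q \right)} = q - \frac{43}{3} = - \frac{43}{3} + q$)
$j{\left(-185 \right)} - 19201 = \left(- \frac{43}{3} - 185\right) - 19201 = - \frac{598}{3} - 19201 = - \frac{58201}{3}$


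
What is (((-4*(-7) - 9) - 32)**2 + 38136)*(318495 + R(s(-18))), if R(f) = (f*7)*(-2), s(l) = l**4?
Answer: -44095528545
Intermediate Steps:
R(f) = -14*f (R(f) = (7*f)*(-2) = -14*f)
(((-4*(-7) - 9) - 32)**2 + 38136)*(318495 + R(s(-18))) = (((-4*(-7) - 9) - 32)**2 + 38136)*(318495 - 14*(-18)**4) = (((28 - 9) - 32)**2 + 38136)*(318495 - 14*104976) = ((19 - 32)**2 + 38136)*(318495 - 1469664) = ((-13)**2 + 38136)*(-1151169) = (169 + 38136)*(-1151169) = 38305*(-1151169) = -44095528545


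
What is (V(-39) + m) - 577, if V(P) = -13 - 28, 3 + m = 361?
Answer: -260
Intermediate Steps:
m = 358 (m = -3 + 361 = 358)
V(P) = -41
(V(-39) + m) - 577 = (-41 + 358) - 577 = 317 - 577 = -260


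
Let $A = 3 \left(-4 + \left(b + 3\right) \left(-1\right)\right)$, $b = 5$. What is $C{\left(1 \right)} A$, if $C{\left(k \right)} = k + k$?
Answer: $-72$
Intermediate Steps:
$C{\left(k \right)} = 2 k$
$A = -36$ ($A = 3 \left(-4 + \left(5 + 3\right) \left(-1\right)\right) = 3 \left(-4 + 8 \left(-1\right)\right) = 3 \left(-4 - 8\right) = 3 \left(-12\right) = -36$)
$C{\left(1 \right)} A = 2 \cdot 1 \left(-36\right) = 2 \left(-36\right) = -72$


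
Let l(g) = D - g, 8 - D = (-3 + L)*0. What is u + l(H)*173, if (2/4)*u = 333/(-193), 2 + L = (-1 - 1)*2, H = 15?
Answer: -234389/193 ≈ -1214.5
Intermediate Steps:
L = -6 (L = -2 + (-1 - 1)*2 = -2 - 2*2 = -2 - 4 = -6)
u = -666/193 (u = 2*(333/(-193)) = 2*(333*(-1/193)) = 2*(-333/193) = -666/193 ≈ -3.4508)
D = 8 (D = 8 - (-3 - 6)*0 = 8 - (-9)*0 = 8 - 1*0 = 8 + 0 = 8)
l(g) = 8 - g
u + l(H)*173 = -666/193 + (8 - 1*15)*173 = -666/193 + (8 - 15)*173 = -666/193 - 7*173 = -666/193 - 1211 = -234389/193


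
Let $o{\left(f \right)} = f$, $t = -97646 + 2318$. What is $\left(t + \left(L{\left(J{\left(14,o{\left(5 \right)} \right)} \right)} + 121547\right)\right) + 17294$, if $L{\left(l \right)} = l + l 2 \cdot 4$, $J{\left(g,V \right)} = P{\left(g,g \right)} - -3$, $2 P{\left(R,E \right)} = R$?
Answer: $43603$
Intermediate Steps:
$P{\left(R,E \right)} = \frac{R}{2}$
$t = -95328$
$J{\left(g,V \right)} = 3 + \frac{g}{2}$ ($J{\left(g,V \right)} = \frac{g}{2} - -3 = \frac{g}{2} + 3 = 3 + \frac{g}{2}$)
$L{\left(l \right)} = 9 l$ ($L{\left(l \right)} = l + 2 l 4 = l + 8 l = 9 l$)
$\left(t + \left(L{\left(J{\left(14,o{\left(5 \right)} \right)} \right)} + 121547\right)\right) + 17294 = \left(-95328 + \left(9 \left(3 + \frac{1}{2} \cdot 14\right) + 121547\right)\right) + 17294 = \left(-95328 + \left(9 \left(3 + 7\right) + 121547\right)\right) + 17294 = \left(-95328 + \left(9 \cdot 10 + 121547\right)\right) + 17294 = \left(-95328 + \left(90 + 121547\right)\right) + 17294 = \left(-95328 + 121637\right) + 17294 = 26309 + 17294 = 43603$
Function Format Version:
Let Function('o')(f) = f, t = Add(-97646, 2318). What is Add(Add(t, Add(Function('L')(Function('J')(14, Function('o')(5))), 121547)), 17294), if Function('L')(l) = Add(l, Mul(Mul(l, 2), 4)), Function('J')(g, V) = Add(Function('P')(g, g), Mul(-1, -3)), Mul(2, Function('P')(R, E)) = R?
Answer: 43603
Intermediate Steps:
Function('P')(R, E) = Mul(Rational(1, 2), R)
t = -95328
Function('J')(g, V) = Add(3, Mul(Rational(1, 2), g)) (Function('J')(g, V) = Add(Mul(Rational(1, 2), g), Mul(-1, -3)) = Add(Mul(Rational(1, 2), g), 3) = Add(3, Mul(Rational(1, 2), g)))
Function('L')(l) = Mul(9, l) (Function('L')(l) = Add(l, Mul(Mul(2, l), 4)) = Add(l, Mul(8, l)) = Mul(9, l))
Add(Add(t, Add(Function('L')(Function('J')(14, Function('o')(5))), 121547)), 17294) = Add(Add(-95328, Add(Mul(9, Add(3, Mul(Rational(1, 2), 14))), 121547)), 17294) = Add(Add(-95328, Add(Mul(9, Add(3, 7)), 121547)), 17294) = Add(Add(-95328, Add(Mul(9, 10), 121547)), 17294) = Add(Add(-95328, Add(90, 121547)), 17294) = Add(Add(-95328, 121637), 17294) = Add(26309, 17294) = 43603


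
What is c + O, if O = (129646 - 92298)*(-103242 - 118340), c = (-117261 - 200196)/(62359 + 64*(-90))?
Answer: -468393205410521/56599 ≈ -8.2756e+9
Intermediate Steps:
c = -317457/56599 (c = -317457/(62359 - 5760) = -317457/56599 ≈ -5.6089)
O = -8275644536 (O = 37348*(-221582) = -8275644536)
c + O = -317457/56599 - 8275644536 = -468393205410521/56599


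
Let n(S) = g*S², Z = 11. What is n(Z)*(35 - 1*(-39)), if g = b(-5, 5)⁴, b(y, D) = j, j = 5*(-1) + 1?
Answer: 2292224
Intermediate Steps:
j = -4 (j = -5 + 1 = -4)
b(y, D) = -4
g = 256 (g = (-4)⁴ = 256)
n(S) = 256*S²
n(Z)*(35 - 1*(-39)) = (256*11²)*(35 - 1*(-39)) = (256*121)*(35 + 39) = 30976*74 = 2292224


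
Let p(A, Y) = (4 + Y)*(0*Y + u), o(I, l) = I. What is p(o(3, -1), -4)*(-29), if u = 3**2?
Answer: 0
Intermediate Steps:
u = 9
p(A, Y) = 36 + 9*Y (p(A, Y) = (4 + Y)*(0*Y + 9) = (4 + Y)*(0 + 9) = (4 + Y)*9 = 36 + 9*Y)
p(o(3, -1), -4)*(-29) = (36 + 9*(-4))*(-29) = (36 - 36)*(-29) = 0*(-29) = 0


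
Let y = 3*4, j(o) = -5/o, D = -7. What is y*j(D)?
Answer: 60/7 ≈ 8.5714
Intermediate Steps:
y = 12
y*j(D) = 12*(-5/(-7)) = 12*(-5*(-⅐)) = 12*(5/7) = 60/7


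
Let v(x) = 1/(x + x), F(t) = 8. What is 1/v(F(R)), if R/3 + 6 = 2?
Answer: 16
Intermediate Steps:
R = -12 (R = -18 + 3*2 = -18 + 6 = -12)
v(x) = 1/(2*x)
1/v(F(R)) = 1/((1/2)/8) = 1/((1/2)*(1/8)) = 1/(1/16) = 16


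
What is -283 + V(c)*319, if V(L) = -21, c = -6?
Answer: -6982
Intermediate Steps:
-283 + V(c)*319 = -283 - 21*319 = -283 - 6699 = -6982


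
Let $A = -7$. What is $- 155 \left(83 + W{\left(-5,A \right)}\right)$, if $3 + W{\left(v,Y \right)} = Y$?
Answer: $-11315$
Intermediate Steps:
$W{\left(v,Y \right)} = -3 + Y$
$- 155 \left(83 + W{\left(-5,A \right)}\right) = - 155 \left(83 - 10\right) = \left(-155\right) 73 = -11315$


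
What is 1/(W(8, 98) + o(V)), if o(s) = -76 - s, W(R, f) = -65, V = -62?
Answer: -1/79 ≈ -0.012658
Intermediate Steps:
1/(W(8, 98) + o(V)) = 1/(-65 + (-76 - 1*(-62))) = 1/(-65 + (-76 + 62)) = 1/(-65 - 14) = 1/(-79) = -1/79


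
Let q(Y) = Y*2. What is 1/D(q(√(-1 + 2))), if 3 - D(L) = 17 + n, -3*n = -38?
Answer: -3/80 ≈ -0.037500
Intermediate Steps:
n = 38/3 (n = -⅓*(-38) = 38/3 ≈ 12.667)
q(Y) = 2*Y
D(L) = -80/3 (D(L) = 3 - (17 + 38/3) = 3 - 1*89/3 = 3 - 89/3 = -80/3)
1/D(q(√(-1 + 2))) = 1/(-80/3) = -3/80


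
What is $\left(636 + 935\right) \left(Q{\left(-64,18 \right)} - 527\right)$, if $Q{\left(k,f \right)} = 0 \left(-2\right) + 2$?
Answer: $-824775$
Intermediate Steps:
$Q{\left(k,f \right)} = 2$ ($Q{\left(k,f \right)} = 0 + 2 = 2$)
$\left(636 + 935\right) \left(Q{\left(-64,18 \right)} - 527\right) = \left(636 + 935\right) \left(2 - 527\right) = 1571 \left(-525\right) = -824775$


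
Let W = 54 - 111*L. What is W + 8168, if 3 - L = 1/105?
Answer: 276152/35 ≈ 7890.1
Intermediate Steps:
L = 314/105 (L = 3 - 1/105 = 314/105 ≈ 2.9905)
W = -9728/35 (W = 54 - 111*314/105 = 54 - 11618/35 = -9728/35 ≈ -277.94)
W + 8168 = -9728/35 + 8168 = 276152/35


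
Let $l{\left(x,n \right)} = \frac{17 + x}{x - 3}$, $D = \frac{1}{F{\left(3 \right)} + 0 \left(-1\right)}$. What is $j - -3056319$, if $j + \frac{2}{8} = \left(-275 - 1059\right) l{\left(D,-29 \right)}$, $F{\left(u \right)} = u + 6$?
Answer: $\frac{159339447}{52} \approx 3.0642 \cdot 10^{6}$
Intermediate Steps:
$F{\left(u \right)} = 6 + u$
$D = \frac{1}{9}$ ($D = \frac{1}{\left(6 + 3\right) + 0 \left(-1\right)} = \frac{1}{9 + 0} = \frac{1}{9} \approx 0.11111$)
$l{\left(x,n \right)} = \frac{17 + x}{-3 + x}$
$j = \frac{410859}{52}$ ($j = - \frac{1}{4} + \left(-275 - 1059\right) \frac{17 + \frac{1}{9}}{-3 + \frac{1}{9}} = - \frac{1}{4} - 1334 \frac{1}{- \frac{26}{9}} \cdot \frac{154}{9} = - \frac{1}{4} - 1334 \left(\left(- \frac{9}{26}\right) \frac{154}{9}\right) = - \frac{1}{4} - - \frac{102718}{13} = - \frac{1}{4} + \frac{102718}{13} = \frac{410859}{52} \approx 7901.1$)
$j - -3056319 = \frac{410859}{52} - -3056319 = \frac{410859}{52} + 3056319 = \frac{159339447}{52}$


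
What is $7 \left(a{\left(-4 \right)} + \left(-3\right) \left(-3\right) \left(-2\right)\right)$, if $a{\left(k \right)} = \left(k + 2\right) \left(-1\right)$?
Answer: $-112$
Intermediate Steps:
$a{\left(k \right)} = -2 - k$ ($a{\left(k \right)} = \left(2 + k\right) \left(-1\right) = -2 - k$)
$7 \left(a{\left(-4 \right)} + \left(-3\right) \left(-3\right) \left(-2\right)\right) = 7 \left(\left(-2 - -4\right) + \left(-3\right) \left(-3\right) \left(-2\right)\right) = 7 \left(\left(-2 + 4\right) + 9 \left(-2\right)\right) = 7 \left(2 - 18\right) = 7 \left(-16\right) = -112$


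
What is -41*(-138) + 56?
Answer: 5714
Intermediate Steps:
-41*(-138) + 56 = 5658 + 56 = 5714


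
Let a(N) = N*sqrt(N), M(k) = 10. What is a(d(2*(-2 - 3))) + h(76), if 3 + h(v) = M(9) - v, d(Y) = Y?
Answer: -69 - 10*I*sqrt(10) ≈ -69.0 - 31.623*I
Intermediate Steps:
a(N) = N**(3/2)
h(v) = 7 - v (h(v) = -3 + (10 - v) = 7 - v)
a(d(2*(-2 - 3))) + h(76) = (2*(-2 - 3))**(3/2) + (7 - 1*76) = (2*(-5))**(3/2) + (7 - 76) = (-10)**(3/2) - 69 = -10*I*sqrt(10) - 69 = -69 - 10*I*sqrt(10)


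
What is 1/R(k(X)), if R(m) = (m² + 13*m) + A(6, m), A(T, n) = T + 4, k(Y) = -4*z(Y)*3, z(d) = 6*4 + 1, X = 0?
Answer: 1/86110 ≈ 1.1613e-5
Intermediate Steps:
z(d) = 25 (z(d) = 24 + 1 = 25)
k(Y) = -300 (k(Y) = -4*25*3 = -100*3 = -300)
A(T, n) = 4 + T
R(m) = 10 + m² + 13*m (R(m) = (m² + 13*m) + (4 + 6) = (m² + 13*m) + 10 = 10 + m² + 13*m)
1/R(k(X)) = 1/(10 + (-300)² + 13*(-300)) = 1/(10 + 90000 - 3900) = 1/86110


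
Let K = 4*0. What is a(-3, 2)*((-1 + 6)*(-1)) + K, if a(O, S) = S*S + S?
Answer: -30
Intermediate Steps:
a(O, S) = S + S² (a(O, S) = S² + S = S + S²)
K = 0
a(-3, 2)*((-1 + 6)*(-1)) + K = (2*(1 + 2))*((-1 + 6)*(-1)) + 0 = (2*3)*(5*(-1)) + 0 = 6*(-5) + 0 = -30 + 0 = -30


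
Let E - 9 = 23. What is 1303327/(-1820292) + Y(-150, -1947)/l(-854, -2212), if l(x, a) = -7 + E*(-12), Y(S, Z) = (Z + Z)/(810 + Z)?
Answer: -11500086107/15867485364 ≈ -0.72476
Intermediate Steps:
E = 32 (E = 9 + 23 = 32)
Y(S, Z) = 2*Z/(810 + Z) (Y(S, Z) = (2*Z)/(810 + Z) = 2*Z/(810 + Z))
l(x, a) = -391 (l(x, a) = -7 + 32*(-12) = -7 - 384 = -391)
1303327/(-1820292) + Y(-150, -1947)/l(-854, -2212) = 1303327/(-1820292) + (2*(-1947)/(810 - 1947))/(-391) = 1303327*(-1/1820292) + (2*(-1947)/(-1137))*(-1/391) = -1303327/1820292 + (2*(-1947)*(-1/1137))*(-1/391) = -1303327/1820292 + (1298/379)*(-1/391) = -1303327/1820292 - 1298/148189 = -11500086107/15867485364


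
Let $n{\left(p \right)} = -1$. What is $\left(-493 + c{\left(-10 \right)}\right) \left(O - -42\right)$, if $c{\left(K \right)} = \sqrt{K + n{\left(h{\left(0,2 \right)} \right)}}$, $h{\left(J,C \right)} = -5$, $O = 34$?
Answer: $-37468 + 76 i \sqrt{11} \approx -37468.0 + 252.06 i$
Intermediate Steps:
$c{\left(K \right)} = \sqrt{-1 + K}$ ($c{\left(K \right)} = \sqrt{K - 1} = \sqrt{-1 + K}$)
$\left(-493 + c{\left(-10 \right)}\right) \left(O - -42\right) = \left(-493 + \sqrt{-1 - 10}\right) \left(34 - -42\right) = \left(-493 + \sqrt{-11}\right) \left(34 + 42\right) = \left(-493 + i \sqrt{11}\right) 76 = -37468 + 76 i \sqrt{11}$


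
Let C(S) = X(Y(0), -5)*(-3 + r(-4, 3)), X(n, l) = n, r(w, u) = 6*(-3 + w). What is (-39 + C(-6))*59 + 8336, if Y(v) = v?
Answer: 6035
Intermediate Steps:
r(w, u) = -18 + 6*w
C(S) = 0 (C(S) = 0*(-3 + (-18 + 6*(-4))) = 0*(-3 + (-18 - 24)) = 0*(-3 - 42) = 0*(-45) = 0)
(-39 + C(-6))*59 + 8336 = (-39 + 0)*59 + 8336 = -39*59 + 8336 = -2301 + 8336 = 6035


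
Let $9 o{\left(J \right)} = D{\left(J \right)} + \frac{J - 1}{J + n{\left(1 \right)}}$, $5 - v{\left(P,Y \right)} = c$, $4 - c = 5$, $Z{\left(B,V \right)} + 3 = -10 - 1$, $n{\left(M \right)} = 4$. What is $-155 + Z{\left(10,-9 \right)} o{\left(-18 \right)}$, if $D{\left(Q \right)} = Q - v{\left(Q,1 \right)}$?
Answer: $- \frac{1078}{9} \approx -119.78$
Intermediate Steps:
$Z{\left(B,V \right)} = -14$ ($Z{\left(B,V \right)} = -3 - 11 = -14$)
$c = -1$ ($c = 4 - 5 = -1$)
$v{\left(P,Y \right)} = 6$ ($v{\left(P,Y \right)} = 5 - -1 = 5 + 1 = 6$)
$D{\left(Q \right)} = -6 + Q$ ($D{\left(Q \right)} = Q - 6 = -6 + Q$)
$o{\left(J \right)} = - \frac{2}{3} + \frac{J}{9} + \frac{-1 + J}{9 \left(4 + J\right)}$ ($o{\left(J \right)} = \frac{\left(-6 + J\right) + \frac{J - 1}{J + 4}}{9} = \frac{\left(-6 + J\right) + \frac{-1 + J}{4 + J}}{9} = \frac{-6 + J + \frac{-1 + J}{4 + J}}{9} = - \frac{2}{3} + \frac{J}{9} + \frac{-1 + J}{9 \left(4 + J\right)}$)
$-155 + Z{\left(10,-9 \right)} o{\left(-18 \right)} = -155 - 14 \frac{-25 + \left(-18\right)^{2} - -18}{9 \left(4 - 18\right)} = -155 - 14 \frac{-25 + 324 + 18}{9 \left(-14\right)} = -155 - 14 \cdot \frac{1}{9} \left(- \frac{1}{14}\right) 317 = -155 - - \frac{317}{9} = -155 + \frac{317}{9} = - \frac{1078}{9}$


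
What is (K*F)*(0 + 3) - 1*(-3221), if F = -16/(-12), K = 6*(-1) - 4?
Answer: 3181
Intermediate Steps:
K = -10 (K = -6 - 4 = -10)
F = 4/3 (F = -16*(-1/12) = 4/3 ≈ 1.3333)
(K*F)*(0 + 3) - 1*(-3221) = (-10*4/3)*(0 + 3) - 1*(-3221) = -40/3*3 + 3221 = -40 + 3221 = 3181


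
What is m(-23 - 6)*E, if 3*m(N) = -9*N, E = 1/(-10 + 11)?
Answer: 87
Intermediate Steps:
E = 1 (E = 1/1 = 1)
m(N) = -3*N (m(N) = (-9*N)/3 = -3*N)
m(-23 - 6)*E = -3*(-23 - 6)*1 = -3*(-29)*1 = 87*1 = 87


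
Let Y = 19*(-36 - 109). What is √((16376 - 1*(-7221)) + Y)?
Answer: √20842 ≈ 144.37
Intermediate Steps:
Y = -2755 (Y = 19*(-145) = -2755)
√((16376 - 1*(-7221)) + Y) = √((16376 - 1*(-7221)) - 2755) = √((16376 + 7221) - 2755) = √(23597 - 2755) = √20842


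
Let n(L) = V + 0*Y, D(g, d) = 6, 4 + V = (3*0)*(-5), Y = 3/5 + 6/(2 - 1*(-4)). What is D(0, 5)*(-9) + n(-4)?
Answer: -58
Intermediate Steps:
Y = 8/5 (Y = 3*(⅕) + 6/(2 + 4) = ⅗ + 6/6 = ⅗ + 6*(⅙) = ⅗ + 1 = 8/5 ≈ 1.6000)
V = -4 (V = -4 + (3*0)*(-5) = -4 + 0*(-5) = -4 + 0 = -4)
n(L) = -4 (n(L) = -4 + 0*(8/5) = -4 + 0 = -4)
D(0, 5)*(-9) + n(-4) = 6*(-9) - 4 = -54 - 4 = -58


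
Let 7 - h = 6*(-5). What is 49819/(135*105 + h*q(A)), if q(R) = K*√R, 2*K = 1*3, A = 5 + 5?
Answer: 31385970/8928881 - 1843303*√10/133933215 ≈ 3.4716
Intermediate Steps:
A = 10
K = 3/2 (K = (1*3)/2 = (½)*3 = 3/2 ≈ 1.5000)
q(R) = 3*√R/2
h = 37 (h = 7 - 6*(-5) = 7 - 1*(-30) = 7 + 30 = 37)
49819/(135*105 + h*q(A)) = 49819/(135*105 + 37*(3*√10/2)) = 49819/(14175 + 111*√10/2)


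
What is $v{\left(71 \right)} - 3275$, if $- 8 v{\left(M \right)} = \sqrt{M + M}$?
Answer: $-3275 - \frac{\sqrt{142}}{8} \approx -3276.5$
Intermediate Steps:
$v{\left(M \right)} = - \frac{\sqrt{2} \sqrt{M}}{8}$ ($v{\left(M \right)} = - \frac{\sqrt{M + M}}{8} = - \frac{\sqrt{2 M}}{8} = - \frac{\sqrt{2} \sqrt{M}}{8}$)
$v{\left(71 \right)} - 3275 = - \frac{\sqrt{2} \sqrt{71}}{8} - 3275 = - \frac{\sqrt{142}}{8} - 3275 = -3275 - \frac{\sqrt{142}}{8}$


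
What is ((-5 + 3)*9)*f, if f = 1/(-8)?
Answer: 9/4 ≈ 2.2500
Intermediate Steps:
f = -1/8 ≈ -0.12500
((-5 + 3)*9)*f = ((-5 + 3)*9)*(-1/8) = -2*9*(-1/8) = -18*(-1/8) = 9/4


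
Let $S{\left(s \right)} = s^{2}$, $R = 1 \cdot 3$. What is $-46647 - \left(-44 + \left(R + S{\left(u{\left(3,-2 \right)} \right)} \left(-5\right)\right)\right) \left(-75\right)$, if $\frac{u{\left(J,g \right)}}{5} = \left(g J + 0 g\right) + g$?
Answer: $-649722$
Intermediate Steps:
$u{\left(J,g \right)} = 5 g + 5 J g$ ($u{\left(J,g \right)} = 5 \left(\left(g J + 0 g\right) + g\right) = 5 \left(\left(J g + 0\right) + g\right) = 5 \left(J g + g\right) = 5 \left(g + J g\right) = 5 g + 5 J g$)
$R = 3$
$-46647 - \left(-44 + \left(R + S{\left(u{\left(3,-2 \right)} \right)} \left(-5\right)\right)\right) \left(-75\right) = -46647 - \left(-44 + \left(3 + \left(5 \left(-2\right) \left(1 + 3\right)\right)^{2} \left(-5\right)\right)\right) \left(-75\right) = -46647 - \left(-44 + \left(3 + \left(5 \left(-2\right) 4\right)^{2} \left(-5\right)\right)\right) \left(-75\right) = -46647 - \left(-44 + \left(3 + \left(-40\right)^{2} \left(-5\right)\right)\right) \left(-75\right) = -46647 - \left(-44 + \left(3 + 1600 \left(-5\right)\right)\right) \left(-75\right) = -46647 - \left(-44 + \left(3 - 8000\right)\right) \left(-75\right) = -46647 - \left(-44 - 7997\right) \left(-75\right) = -46647 - \left(-8041\right) \left(-75\right) = -46647 - 603075 = -649722$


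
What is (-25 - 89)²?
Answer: 12996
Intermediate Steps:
(-25 - 89)² = (-114)² = 12996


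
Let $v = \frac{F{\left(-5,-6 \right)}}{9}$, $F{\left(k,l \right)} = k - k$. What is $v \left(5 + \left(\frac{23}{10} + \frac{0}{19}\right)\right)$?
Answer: $0$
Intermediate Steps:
$F{\left(k,l \right)} = 0$
$v = 0$ ($v = \frac{0}{9} = 0 \cdot \frac{1}{9} = 0$)
$v \left(5 + \left(\frac{23}{10} + \frac{0}{19}\right)\right) = 0 \left(5 + \left(\frac{23}{10} + \frac{0}{19}\right)\right) = 0 \left(5 + \left(23 \cdot \frac{1}{10} + 0 \cdot \frac{1}{19}\right)\right) = 0 \left(5 + \left(\frac{23}{10} + 0\right)\right) = 0 \left(5 + \frac{23}{10}\right) = 0 \cdot \frac{73}{10} = 0$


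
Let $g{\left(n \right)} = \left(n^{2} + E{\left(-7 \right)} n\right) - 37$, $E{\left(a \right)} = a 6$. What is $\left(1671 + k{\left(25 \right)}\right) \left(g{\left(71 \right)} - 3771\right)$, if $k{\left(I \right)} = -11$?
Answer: $-2903340$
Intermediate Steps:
$E{\left(a \right)} = 6 a$
$g{\left(n \right)} = -37 + n^{2} - 42 n$ ($g{\left(n \right)} = \left(n^{2} + 6 \left(-7\right) n\right) - 37 = \left(n^{2} - 42 n\right) - 37 = -37 + n^{2} - 42 n$)
$\left(1671 + k{\left(25 \right)}\right) \left(g{\left(71 \right)} - 3771\right) = \left(1671 - 11\right) \left(\left(-37 + 71^{2} - 2982\right) - 3771\right) = 1660 \left(\left(-37 + 5041 - 2982\right) - 3771\right) = 1660 \left(2022 - 3771\right) = 1660 \left(-1749\right) = -2903340$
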